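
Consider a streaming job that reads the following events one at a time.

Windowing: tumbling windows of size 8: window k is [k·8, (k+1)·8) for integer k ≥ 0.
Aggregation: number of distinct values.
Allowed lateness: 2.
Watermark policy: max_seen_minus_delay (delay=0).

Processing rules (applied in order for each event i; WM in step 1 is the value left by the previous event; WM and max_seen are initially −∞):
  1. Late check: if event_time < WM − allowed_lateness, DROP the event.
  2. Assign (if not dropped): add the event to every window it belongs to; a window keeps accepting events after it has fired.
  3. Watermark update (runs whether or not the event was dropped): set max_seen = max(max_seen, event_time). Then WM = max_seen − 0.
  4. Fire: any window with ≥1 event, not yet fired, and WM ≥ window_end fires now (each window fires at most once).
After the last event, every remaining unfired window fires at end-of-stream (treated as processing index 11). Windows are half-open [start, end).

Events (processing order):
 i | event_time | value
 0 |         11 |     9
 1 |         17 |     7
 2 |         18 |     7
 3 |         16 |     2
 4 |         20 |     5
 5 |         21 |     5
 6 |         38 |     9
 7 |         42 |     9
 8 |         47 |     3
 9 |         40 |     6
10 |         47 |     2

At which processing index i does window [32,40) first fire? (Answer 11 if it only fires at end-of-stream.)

i=0 t=11 v=9: → [8,16); WM=11
i=1 t=17 v=7: → [16,24); WM=17; [8,16) fires=1
i=2 t=18 v=7: → [16,24); WM=18
i=3 t=16 v=2: → [16,24); WM=18
i=4 t=20 v=5: → [16,24); WM=20
i=5 t=21 v=5: → [16,24); WM=21
i=6 t=38 v=9: → [32,40); WM=38; [16,24) fires=3
i=7 t=42 v=9: → [40,48); WM=42; [32,40) fires=1
i=8 t=47 v=3: → [40,48); WM=47
i=9 t=40 v=6: DROP (t<47-2); WM=47
i=10 t=47 v=2: → [40,48); WM=47

7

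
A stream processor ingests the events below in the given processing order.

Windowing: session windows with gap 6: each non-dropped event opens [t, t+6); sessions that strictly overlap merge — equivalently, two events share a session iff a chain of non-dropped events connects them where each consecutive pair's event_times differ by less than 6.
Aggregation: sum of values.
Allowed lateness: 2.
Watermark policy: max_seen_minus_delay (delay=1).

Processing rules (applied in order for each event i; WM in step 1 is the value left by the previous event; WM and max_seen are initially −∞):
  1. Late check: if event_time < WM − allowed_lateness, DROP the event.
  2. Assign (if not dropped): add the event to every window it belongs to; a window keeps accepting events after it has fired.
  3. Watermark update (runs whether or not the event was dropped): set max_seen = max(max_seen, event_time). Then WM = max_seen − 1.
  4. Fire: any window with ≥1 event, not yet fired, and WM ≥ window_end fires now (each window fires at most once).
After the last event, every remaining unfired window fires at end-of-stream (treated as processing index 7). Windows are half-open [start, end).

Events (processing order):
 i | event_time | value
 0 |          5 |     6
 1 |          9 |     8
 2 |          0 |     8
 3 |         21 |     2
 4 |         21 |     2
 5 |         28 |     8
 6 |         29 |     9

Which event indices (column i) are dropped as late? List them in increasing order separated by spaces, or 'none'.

2

i=0 t=5 v=6: → [5,11); WM=4
i=1 t=9 v=8: → [5,15); WM=8
i=2 t=0 v=8: DROP (t<8-2); WM=8
i=3 t=21 v=2: → [21,27); WM=20
i=4 t=21 v=2: → [21,27); WM=20
i=5 t=28 v=8: → [28,34); WM=27
i=6 t=29 v=9: → [28,35); WM=28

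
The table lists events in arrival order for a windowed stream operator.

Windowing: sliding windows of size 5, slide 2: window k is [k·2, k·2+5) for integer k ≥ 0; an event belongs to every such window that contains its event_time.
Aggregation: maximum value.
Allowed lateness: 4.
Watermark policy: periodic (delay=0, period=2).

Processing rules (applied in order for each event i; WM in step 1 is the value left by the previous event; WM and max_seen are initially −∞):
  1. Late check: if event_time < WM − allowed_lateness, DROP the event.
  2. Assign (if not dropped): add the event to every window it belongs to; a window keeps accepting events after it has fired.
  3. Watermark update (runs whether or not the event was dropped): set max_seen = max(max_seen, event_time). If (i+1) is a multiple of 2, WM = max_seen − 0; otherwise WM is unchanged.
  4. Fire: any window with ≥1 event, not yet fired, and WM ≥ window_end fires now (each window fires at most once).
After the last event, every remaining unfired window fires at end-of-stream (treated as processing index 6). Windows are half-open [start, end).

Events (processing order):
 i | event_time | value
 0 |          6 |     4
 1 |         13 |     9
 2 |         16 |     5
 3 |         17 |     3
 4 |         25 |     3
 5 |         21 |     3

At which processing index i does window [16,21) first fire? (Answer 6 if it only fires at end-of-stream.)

5

i=0 t=6 v=4: → [6,11),[4,9),[2,7); WM=−∞
i=1 t=13 v=9: → [12,17),[10,15); WM=13; [2,7) fires=4 [4,9) fires=4 [6,11) fires=4
i=2 t=16 v=5: → [16,21),[14,19),[12,17); WM=13
i=3 t=17 v=3: → [16,21),[14,19); WM=17; [10,15) fires=9 [12,17) fires=9
i=4 t=25 v=3: → [24,29),[22,27); WM=17
i=5 t=21 v=3: → [20,25),[18,23); WM=25; [14,19) fires=5 [16,21) fires=5 [18,23) fires=3 [20,25) fires=3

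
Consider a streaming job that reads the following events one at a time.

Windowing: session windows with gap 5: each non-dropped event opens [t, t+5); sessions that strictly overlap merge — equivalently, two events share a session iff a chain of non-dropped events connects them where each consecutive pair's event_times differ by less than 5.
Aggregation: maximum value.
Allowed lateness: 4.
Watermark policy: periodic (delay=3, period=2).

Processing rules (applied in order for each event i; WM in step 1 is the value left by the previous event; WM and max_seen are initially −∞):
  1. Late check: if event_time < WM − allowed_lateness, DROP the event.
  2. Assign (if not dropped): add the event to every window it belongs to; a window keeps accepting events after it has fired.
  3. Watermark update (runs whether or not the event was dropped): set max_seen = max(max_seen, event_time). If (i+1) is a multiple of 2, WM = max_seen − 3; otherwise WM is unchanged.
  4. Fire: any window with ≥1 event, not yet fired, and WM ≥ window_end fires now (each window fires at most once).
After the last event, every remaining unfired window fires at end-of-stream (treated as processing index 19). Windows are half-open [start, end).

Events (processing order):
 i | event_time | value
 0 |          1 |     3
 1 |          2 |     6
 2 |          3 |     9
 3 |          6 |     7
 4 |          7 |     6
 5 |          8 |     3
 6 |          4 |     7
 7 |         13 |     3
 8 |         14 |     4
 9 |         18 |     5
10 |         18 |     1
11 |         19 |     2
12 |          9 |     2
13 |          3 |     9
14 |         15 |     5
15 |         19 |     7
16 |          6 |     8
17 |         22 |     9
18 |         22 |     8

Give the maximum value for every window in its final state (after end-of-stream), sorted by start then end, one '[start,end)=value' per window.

[1,13)=9 [13,27)=9

i=0 t=1 v=3: → [1,6); WM=−∞
i=1 t=2 v=6: → [1,7); WM=-1
i=2 t=3 v=9: → [1,8); WM=-1
i=3 t=6 v=7: → [1,11); WM=3
i=4 t=7 v=6: → [1,12); WM=3
i=5 t=8 v=3: → [1,13); WM=5
i=6 t=4 v=7: → [1,13); WM=5
i=7 t=13 v=3: → [13,18); WM=10
i=8 t=14 v=4: → [13,19); WM=10
i=9 t=18 v=5: → [13,23); WM=15
i=10 t=18 v=1: → [13,23); WM=15
i=11 t=19 v=2: → [13,24); WM=16
i=12 t=9 v=2: DROP (t<16-4); WM=16
i=13 t=3 v=9: DROP (t<16-4); WM=16
i=14 t=15 v=5: → [13,24); WM=16
i=15 t=19 v=7: → [13,24); WM=16
i=16 t=6 v=8: DROP (t<16-4); WM=16
i=17 t=22 v=9: → [13,27); WM=19
i=18 t=22 v=8: → [13,27); WM=19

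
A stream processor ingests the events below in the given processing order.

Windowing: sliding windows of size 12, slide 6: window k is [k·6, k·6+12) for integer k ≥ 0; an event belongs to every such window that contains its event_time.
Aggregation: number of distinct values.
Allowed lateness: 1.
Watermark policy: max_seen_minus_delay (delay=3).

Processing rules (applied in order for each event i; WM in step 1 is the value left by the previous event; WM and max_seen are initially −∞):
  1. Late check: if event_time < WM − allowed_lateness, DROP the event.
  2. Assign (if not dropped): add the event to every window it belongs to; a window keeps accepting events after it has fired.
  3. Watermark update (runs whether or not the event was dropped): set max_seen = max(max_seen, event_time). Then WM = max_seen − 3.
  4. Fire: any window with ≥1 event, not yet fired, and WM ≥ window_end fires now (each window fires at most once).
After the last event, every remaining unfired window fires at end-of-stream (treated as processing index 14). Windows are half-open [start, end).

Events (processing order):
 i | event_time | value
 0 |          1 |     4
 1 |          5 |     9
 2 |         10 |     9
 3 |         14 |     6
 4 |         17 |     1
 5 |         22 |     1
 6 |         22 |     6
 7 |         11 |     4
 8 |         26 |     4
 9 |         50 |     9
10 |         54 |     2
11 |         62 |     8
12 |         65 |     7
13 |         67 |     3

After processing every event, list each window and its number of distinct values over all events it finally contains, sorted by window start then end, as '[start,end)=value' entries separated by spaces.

i=0 t=1 v=4: → [0,12); WM=-2
i=1 t=5 v=9: → [0,12); WM=2
i=2 t=10 v=9: → [6,18),[0,12); WM=7
i=3 t=14 v=6: → [12,24),[6,18); WM=11
i=4 t=17 v=1: → [12,24),[6,18); WM=14; [0,12) fires=2
i=5 t=22 v=1: → [18,30),[12,24); WM=19; [6,18) fires=3
i=6 t=22 v=6: → [18,30),[12,24); WM=19
i=7 t=11 v=4: DROP (t<19-1); WM=19
i=8 t=26 v=4: → [24,36),[18,30); WM=23
i=9 t=50 v=9: → [48,60),[42,54); WM=47; [12,24) fires=2 [18,30) fires=3 [24,36) fires=1
i=10 t=54 v=2: → [54,66),[48,60); WM=51
i=11 t=62 v=8: → [60,72),[54,66); WM=59; [42,54) fires=1
i=12 t=65 v=7: → [60,72),[54,66); WM=62; [48,60) fires=2
i=13 t=67 v=3: → [66,78),[60,72); WM=64

[0,12)=2 [6,18)=3 [12,24)=2 [18,30)=3 [24,36)=1 [42,54)=1 [48,60)=2 [54,66)=3 [60,72)=3 [66,78)=1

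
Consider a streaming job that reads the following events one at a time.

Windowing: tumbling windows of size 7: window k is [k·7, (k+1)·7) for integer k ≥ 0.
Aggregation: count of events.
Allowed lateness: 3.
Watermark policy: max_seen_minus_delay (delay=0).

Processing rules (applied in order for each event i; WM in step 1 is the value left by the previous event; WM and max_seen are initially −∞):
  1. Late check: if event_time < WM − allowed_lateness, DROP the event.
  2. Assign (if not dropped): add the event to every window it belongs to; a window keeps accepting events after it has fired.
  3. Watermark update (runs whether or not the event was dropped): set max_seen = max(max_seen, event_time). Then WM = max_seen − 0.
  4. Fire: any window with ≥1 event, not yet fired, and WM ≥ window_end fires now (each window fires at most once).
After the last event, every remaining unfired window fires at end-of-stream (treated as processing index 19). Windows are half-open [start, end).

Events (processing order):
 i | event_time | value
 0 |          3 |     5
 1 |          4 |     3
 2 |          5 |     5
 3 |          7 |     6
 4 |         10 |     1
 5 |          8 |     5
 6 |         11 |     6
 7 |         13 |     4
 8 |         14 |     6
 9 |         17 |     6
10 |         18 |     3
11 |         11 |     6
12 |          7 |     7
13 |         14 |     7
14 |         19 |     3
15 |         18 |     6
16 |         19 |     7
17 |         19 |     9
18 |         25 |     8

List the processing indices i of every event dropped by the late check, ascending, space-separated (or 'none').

11 12 13

i=0 t=3 v=5: → [0,7); WM=3
i=1 t=4 v=3: → [0,7); WM=4
i=2 t=5 v=5: → [0,7); WM=5
i=3 t=7 v=6: → [7,14); WM=7; [0,7) fires=3
i=4 t=10 v=1: → [7,14); WM=10
i=5 t=8 v=5: → [7,14); WM=10
i=6 t=11 v=6: → [7,14); WM=11
i=7 t=13 v=4: → [7,14); WM=13
i=8 t=14 v=6: → [14,21); WM=14; [7,14) fires=5
i=9 t=17 v=6: → [14,21); WM=17
i=10 t=18 v=3: → [14,21); WM=18
i=11 t=11 v=6: DROP (t<18-3); WM=18
i=12 t=7 v=7: DROP (t<18-3); WM=18
i=13 t=14 v=7: DROP (t<18-3); WM=18
i=14 t=19 v=3: → [14,21); WM=19
i=15 t=18 v=6: → [14,21); WM=19
i=16 t=19 v=7: → [14,21); WM=19
i=17 t=19 v=9: → [14,21); WM=19
i=18 t=25 v=8: → [21,28); WM=25; [14,21) fires=7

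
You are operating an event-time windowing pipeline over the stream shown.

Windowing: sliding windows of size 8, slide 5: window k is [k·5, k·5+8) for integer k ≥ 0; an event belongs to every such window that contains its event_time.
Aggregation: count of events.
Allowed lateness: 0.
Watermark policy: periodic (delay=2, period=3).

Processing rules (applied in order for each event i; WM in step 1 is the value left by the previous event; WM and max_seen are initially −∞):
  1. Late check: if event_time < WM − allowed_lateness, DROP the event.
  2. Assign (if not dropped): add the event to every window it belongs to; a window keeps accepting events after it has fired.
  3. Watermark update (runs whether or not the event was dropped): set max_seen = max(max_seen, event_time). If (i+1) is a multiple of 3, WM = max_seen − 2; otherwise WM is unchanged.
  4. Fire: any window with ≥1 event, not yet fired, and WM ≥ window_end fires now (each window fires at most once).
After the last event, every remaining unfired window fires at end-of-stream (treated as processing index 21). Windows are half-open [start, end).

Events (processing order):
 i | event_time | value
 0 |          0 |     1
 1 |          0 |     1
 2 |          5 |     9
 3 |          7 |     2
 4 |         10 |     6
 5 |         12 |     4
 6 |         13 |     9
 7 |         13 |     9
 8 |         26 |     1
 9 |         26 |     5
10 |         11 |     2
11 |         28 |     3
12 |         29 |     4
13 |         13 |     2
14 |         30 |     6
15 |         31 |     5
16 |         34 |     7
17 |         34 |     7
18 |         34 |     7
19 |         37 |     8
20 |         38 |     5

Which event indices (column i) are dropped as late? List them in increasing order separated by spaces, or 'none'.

10 13

i=0 t=0 v=1: → [0,8); WM=−∞
i=1 t=0 v=1: → [0,8); WM=−∞
i=2 t=5 v=9: → [5,13),[0,8); WM=3
i=3 t=7 v=2: → [5,13),[0,8); WM=3
i=4 t=10 v=6: → [10,18),[5,13); WM=3
i=5 t=12 v=4: → [10,18),[5,13); WM=10; [0,8) fires=4
i=6 t=13 v=9: → [10,18); WM=10
i=7 t=13 v=9: → [10,18); WM=10
i=8 t=26 v=1: → [25,33),[20,28); WM=24; [5,13) fires=4 [10,18) fires=4
i=9 t=26 v=5: → [25,33),[20,28); WM=24
i=10 t=11 v=2: DROP (t<24-0); WM=24
i=11 t=28 v=3: → [25,33); WM=26
i=12 t=29 v=4: → [25,33); WM=26
i=13 t=13 v=2: DROP (t<26-0); WM=26
i=14 t=30 v=6: → [30,38),[25,33); WM=28; [20,28) fires=2
i=15 t=31 v=5: → [30,38),[25,33); WM=28
i=16 t=34 v=7: → [30,38); WM=28
i=17 t=34 v=7: → [30,38); WM=32
i=18 t=34 v=7: → [30,38); WM=32
i=19 t=37 v=8: → [35,43),[30,38); WM=32
i=20 t=38 v=5: → [35,43); WM=36; [25,33) fires=6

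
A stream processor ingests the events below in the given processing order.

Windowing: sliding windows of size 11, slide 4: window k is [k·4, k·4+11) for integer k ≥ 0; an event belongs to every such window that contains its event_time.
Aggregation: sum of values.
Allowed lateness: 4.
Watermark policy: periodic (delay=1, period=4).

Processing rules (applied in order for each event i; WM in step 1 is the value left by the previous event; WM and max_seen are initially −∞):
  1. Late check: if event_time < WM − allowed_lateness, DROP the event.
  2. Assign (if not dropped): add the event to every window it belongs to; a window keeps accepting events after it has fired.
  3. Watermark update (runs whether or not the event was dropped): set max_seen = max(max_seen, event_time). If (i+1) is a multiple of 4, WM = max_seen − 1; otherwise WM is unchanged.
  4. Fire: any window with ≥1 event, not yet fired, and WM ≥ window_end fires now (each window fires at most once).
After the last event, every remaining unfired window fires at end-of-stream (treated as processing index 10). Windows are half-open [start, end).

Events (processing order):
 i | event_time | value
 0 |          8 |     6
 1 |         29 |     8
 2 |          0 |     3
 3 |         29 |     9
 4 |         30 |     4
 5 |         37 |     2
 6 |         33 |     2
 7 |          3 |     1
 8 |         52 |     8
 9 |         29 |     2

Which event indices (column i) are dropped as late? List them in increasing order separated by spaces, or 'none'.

i=0 t=8 v=6: → [8,19),[4,15),[0,11); WM=−∞
i=1 t=29 v=8: → [28,39),[24,35),[20,31); WM=−∞
i=2 t=0 v=3: → [0,11); WM=−∞
i=3 t=29 v=9: → [28,39),[24,35),[20,31); WM=28; [0,11) fires=9 [4,15) fires=6 [8,19) fires=6
i=4 t=30 v=4: → [28,39),[24,35),[20,31); WM=28
i=5 t=37 v=2: → [36,47),[32,43),[28,39); WM=28
i=6 t=33 v=2: → [32,43),[28,39),[24,35); WM=28
i=7 t=3 v=1: DROP (t<28-4); WM=36; [20,31) fires=21 [24,35) fires=23
i=8 t=52 v=8: → [52,63),[48,59),[44,55); WM=36
i=9 t=29 v=2: DROP (t<36-4); WM=36

7 9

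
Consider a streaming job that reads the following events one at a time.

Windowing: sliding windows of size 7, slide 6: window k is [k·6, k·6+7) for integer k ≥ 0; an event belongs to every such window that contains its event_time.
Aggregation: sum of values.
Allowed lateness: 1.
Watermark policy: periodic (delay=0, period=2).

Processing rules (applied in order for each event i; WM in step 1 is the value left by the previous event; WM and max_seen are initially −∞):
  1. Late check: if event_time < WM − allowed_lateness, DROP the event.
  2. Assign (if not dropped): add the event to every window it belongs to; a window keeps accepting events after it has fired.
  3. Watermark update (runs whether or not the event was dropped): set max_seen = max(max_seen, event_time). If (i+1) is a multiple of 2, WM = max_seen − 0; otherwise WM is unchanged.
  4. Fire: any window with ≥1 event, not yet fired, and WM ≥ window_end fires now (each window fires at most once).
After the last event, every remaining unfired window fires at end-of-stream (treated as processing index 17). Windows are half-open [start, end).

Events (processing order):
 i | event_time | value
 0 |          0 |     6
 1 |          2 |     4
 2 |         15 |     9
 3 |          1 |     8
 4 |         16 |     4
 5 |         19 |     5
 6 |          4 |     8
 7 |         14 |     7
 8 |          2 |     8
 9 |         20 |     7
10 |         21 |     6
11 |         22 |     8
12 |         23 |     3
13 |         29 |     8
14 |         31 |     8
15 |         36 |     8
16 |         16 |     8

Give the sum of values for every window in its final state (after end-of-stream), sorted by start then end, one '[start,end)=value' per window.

i=0 t=0 v=6: → [0,7); WM=−∞
i=1 t=2 v=4: → [0,7); WM=2
i=2 t=15 v=9: → [12,19); WM=2
i=3 t=1 v=8: → [0,7); WM=15; [0,7) fires=18
i=4 t=16 v=4: → [12,19); WM=15
i=5 t=19 v=5: → [18,25); WM=19; [12,19) fires=13
i=6 t=4 v=8: DROP (t<19-1); WM=19
i=7 t=14 v=7: DROP (t<19-1); WM=19
i=8 t=2 v=8: DROP (t<19-1); WM=19
i=9 t=20 v=7: → [18,25); WM=20
i=10 t=21 v=6: → [18,25); WM=20
i=11 t=22 v=8: → [18,25); WM=22
i=12 t=23 v=3: → [18,25); WM=22
i=13 t=29 v=8: → [24,31); WM=29; [18,25) fires=29
i=14 t=31 v=8: → [30,37); WM=29
i=15 t=36 v=8: → [36,43),[30,37); WM=36; [24,31) fires=8
i=16 t=16 v=8: DROP (t<36-1); WM=36

[0,7)=18 [12,19)=13 [18,25)=29 [24,31)=8 [30,37)=16 [36,43)=8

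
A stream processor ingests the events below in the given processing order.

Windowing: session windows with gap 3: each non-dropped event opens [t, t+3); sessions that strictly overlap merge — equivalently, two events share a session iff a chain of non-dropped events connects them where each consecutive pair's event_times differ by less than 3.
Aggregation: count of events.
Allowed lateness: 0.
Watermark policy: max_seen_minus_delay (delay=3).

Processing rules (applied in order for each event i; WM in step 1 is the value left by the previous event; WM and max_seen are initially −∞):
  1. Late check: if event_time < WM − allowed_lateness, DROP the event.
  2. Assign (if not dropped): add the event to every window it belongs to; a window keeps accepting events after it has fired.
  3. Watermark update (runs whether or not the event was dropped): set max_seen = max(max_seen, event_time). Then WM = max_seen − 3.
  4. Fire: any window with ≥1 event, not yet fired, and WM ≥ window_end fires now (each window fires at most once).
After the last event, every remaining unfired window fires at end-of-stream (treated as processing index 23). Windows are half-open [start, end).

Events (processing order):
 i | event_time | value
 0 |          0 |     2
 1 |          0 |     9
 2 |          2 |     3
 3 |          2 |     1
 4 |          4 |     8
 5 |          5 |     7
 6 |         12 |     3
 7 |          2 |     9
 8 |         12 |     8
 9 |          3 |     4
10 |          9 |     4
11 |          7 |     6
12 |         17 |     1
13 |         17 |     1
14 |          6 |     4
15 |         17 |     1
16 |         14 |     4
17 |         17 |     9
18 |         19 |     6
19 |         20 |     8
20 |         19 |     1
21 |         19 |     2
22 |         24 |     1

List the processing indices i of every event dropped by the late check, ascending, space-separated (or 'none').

i=0 t=0 v=2: → [0,3); WM=-3
i=1 t=0 v=9: → [0,3); WM=-3
i=2 t=2 v=3: → [0,5); WM=-1
i=3 t=2 v=1: → [0,5); WM=-1
i=4 t=4 v=8: → [0,7); WM=1
i=5 t=5 v=7: → [0,8); WM=2
i=6 t=12 v=3: → [12,15); WM=9
i=7 t=2 v=9: DROP (t<9-0); WM=9
i=8 t=12 v=8: → [12,15); WM=9
i=9 t=3 v=4: DROP (t<9-0); WM=9
i=10 t=9 v=4: → [9,12); WM=9
i=11 t=7 v=6: DROP (t<9-0); WM=9
i=12 t=17 v=1: → [17,20); WM=14
i=13 t=17 v=1: → [17,20); WM=14
i=14 t=6 v=4: DROP (t<14-0); WM=14
i=15 t=17 v=1: → [17,20); WM=14
i=16 t=14 v=4: → [12,17); WM=14
i=17 t=17 v=9: → [17,20); WM=14
i=18 t=19 v=6: → [17,22); WM=16
i=19 t=20 v=8: → [17,23); WM=17
i=20 t=19 v=1: → [17,23); WM=17
i=21 t=19 v=2: → [17,23); WM=17
i=22 t=24 v=1: → [24,27); WM=21

7 9 11 14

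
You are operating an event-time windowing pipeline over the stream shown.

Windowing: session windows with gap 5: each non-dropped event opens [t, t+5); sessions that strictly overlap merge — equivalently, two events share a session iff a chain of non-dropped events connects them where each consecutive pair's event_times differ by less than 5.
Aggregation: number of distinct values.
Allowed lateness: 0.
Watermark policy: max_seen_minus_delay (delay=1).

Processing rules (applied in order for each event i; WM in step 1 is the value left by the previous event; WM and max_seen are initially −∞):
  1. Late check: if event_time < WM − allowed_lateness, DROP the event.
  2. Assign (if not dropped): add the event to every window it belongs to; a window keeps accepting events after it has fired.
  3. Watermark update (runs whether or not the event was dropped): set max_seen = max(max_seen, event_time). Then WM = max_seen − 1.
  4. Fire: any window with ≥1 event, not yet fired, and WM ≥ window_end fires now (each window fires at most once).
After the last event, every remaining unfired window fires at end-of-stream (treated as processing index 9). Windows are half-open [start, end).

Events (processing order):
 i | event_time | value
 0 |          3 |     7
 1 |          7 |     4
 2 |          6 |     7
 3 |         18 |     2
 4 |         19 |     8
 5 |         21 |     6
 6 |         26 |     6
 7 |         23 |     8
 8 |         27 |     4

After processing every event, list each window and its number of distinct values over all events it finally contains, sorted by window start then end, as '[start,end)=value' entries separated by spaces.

[3,12)=2 [18,26)=3 [26,32)=2

i=0 t=3 v=7: → [3,8); WM=2
i=1 t=7 v=4: → [3,12); WM=6
i=2 t=6 v=7: → [3,12); WM=6
i=3 t=18 v=2: → [18,23); WM=17
i=4 t=19 v=8: → [18,24); WM=18
i=5 t=21 v=6: → [18,26); WM=20
i=6 t=26 v=6: → [26,31); WM=25
i=7 t=23 v=8: DROP (t<25-0); WM=25
i=8 t=27 v=4: → [26,32); WM=26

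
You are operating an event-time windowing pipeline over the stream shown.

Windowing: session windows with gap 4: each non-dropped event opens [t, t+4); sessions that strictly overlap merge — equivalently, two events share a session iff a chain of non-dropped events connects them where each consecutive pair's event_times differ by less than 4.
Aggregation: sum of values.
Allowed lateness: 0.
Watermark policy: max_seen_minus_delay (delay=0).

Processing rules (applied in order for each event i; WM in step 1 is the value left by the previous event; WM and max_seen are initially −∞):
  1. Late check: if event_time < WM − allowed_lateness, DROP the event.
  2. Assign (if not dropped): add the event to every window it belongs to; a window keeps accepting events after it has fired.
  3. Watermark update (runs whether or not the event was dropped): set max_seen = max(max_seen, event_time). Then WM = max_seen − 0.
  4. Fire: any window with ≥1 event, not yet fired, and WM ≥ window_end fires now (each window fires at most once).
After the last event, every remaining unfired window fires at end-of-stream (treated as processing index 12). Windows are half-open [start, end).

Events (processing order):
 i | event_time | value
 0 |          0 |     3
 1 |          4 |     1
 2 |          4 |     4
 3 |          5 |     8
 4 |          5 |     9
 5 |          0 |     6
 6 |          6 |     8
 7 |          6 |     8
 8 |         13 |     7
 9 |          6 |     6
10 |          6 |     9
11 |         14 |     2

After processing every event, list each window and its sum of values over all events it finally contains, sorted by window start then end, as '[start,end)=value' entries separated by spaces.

[0,4)=3 [4,10)=38 [13,18)=9

i=0 t=0 v=3: → [0,4); WM=0
i=1 t=4 v=1: → [4,8); WM=4
i=2 t=4 v=4: → [4,8); WM=4
i=3 t=5 v=8: → [4,9); WM=5
i=4 t=5 v=9: → [4,9); WM=5
i=5 t=0 v=6: DROP (t<5-0); WM=5
i=6 t=6 v=8: → [4,10); WM=6
i=7 t=6 v=8: → [4,10); WM=6
i=8 t=13 v=7: → [13,17); WM=13
i=9 t=6 v=6: DROP (t<13-0); WM=13
i=10 t=6 v=9: DROP (t<13-0); WM=13
i=11 t=14 v=2: → [13,18); WM=14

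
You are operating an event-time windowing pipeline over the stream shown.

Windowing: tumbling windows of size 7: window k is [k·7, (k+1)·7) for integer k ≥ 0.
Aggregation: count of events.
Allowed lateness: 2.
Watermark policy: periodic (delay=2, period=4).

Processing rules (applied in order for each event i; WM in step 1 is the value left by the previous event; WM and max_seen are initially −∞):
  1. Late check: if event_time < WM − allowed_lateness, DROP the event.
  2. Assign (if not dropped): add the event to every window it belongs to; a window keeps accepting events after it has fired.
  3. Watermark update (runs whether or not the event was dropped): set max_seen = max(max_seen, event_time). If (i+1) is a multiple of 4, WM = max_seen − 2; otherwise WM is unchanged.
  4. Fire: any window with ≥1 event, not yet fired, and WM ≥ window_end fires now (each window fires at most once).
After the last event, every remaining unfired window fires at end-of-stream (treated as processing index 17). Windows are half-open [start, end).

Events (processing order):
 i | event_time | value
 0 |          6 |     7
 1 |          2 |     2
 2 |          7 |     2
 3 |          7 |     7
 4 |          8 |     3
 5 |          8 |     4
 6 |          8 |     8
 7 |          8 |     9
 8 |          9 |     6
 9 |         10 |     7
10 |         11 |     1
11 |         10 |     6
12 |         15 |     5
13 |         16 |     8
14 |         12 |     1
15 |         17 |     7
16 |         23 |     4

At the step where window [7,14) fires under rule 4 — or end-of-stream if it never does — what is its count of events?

11

i=0 t=6 v=7: → [0,7); WM=−∞
i=1 t=2 v=2: → [0,7); WM=−∞
i=2 t=7 v=2: → [7,14); WM=−∞
i=3 t=7 v=7: → [7,14); WM=5
i=4 t=8 v=3: → [7,14); WM=5
i=5 t=8 v=4: → [7,14); WM=5
i=6 t=8 v=8: → [7,14); WM=5
i=7 t=8 v=9: → [7,14); WM=6
i=8 t=9 v=6: → [7,14); WM=6
i=9 t=10 v=7: → [7,14); WM=6
i=10 t=11 v=1: → [7,14); WM=6
i=11 t=10 v=6: → [7,14); WM=9; [0,7) fires=2
i=12 t=15 v=5: → [14,21); WM=9
i=13 t=16 v=8: → [14,21); WM=9
i=14 t=12 v=1: → [7,14); WM=9
i=15 t=17 v=7: → [14,21); WM=15; [7,14) fires=11
i=16 t=23 v=4: → [21,28); WM=15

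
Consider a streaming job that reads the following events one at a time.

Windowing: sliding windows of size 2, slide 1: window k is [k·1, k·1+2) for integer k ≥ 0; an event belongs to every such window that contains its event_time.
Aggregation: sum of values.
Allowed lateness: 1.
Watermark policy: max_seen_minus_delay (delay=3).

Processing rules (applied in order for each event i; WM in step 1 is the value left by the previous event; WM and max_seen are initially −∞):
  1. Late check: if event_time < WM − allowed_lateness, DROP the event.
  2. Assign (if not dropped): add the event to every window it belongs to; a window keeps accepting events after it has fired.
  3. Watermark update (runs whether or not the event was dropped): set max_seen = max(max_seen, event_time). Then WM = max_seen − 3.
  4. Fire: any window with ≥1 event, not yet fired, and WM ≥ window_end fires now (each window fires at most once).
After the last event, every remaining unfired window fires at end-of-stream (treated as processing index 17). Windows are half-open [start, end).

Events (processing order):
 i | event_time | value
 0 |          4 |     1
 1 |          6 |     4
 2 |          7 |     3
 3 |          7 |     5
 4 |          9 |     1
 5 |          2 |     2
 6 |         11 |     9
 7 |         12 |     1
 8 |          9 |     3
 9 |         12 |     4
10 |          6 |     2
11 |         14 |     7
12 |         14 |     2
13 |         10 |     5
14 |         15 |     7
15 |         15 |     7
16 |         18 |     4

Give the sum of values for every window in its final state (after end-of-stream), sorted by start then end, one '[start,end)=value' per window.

[3,5)=1 [4,6)=1 [5,7)=4 [6,8)=12 [7,9)=8 [8,10)=4 [9,11)=9 [10,12)=14 [11,13)=14 [12,14)=5 [13,15)=9 [14,16)=23 [15,17)=14 [17,19)=4 [18,20)=4

i=0 t=4 v=1: → [4,6),[3,5); WM=1
i=1 t=6 v=4: → [6,8),[5,7); WM=3
i=2 t=7 v=3: → [7,9),[6,8); WM=4
i=3 t=7 v=5: → [7,9),[6,8); WM=4
i=4 t=9 v=1: → [9,11),[8,10); WM=6; [3,5) fires=1 [4,6) fires=1
i=5 t=2 v=2: DROP (t<6-1); WM=6
i=6 t=11 v=9: → [11,13),[10,12); WM=8; [5,7) fires=4 [6,8) fires=12
i=7 t=12 v=1: → [12,14),[11,13); WM=9; [7,9) fires=8
i=8 t=9 v=3: → [9,11),[8,10); WM=9
i=9 t=12 v=4: → [12,14),[11,13); WM=9
i=10 t=6 v=2: DROP (t<9-1); WM=9
i=11 t=14 v=7: → [14,16),[13,15); WM=11; [8,10) fires=4 [9,11) fires=4
i=12 t=14 v=2: → [14,16),[13,15); WM=11
i=13 t=10 v=5: → [10,12),[9,11); WM=11
i=14 t=15 v=7: → [15,17),[14,16); WM=12; [10,12) fires=14
i=15 t=15 v=7: → [15,17),[14,16); WM=12
i=16 t=18 v=4: → [18,20),[17,19); WM=15; [11,13) fires=14 [12,14) fires=5 [13,15) fires=9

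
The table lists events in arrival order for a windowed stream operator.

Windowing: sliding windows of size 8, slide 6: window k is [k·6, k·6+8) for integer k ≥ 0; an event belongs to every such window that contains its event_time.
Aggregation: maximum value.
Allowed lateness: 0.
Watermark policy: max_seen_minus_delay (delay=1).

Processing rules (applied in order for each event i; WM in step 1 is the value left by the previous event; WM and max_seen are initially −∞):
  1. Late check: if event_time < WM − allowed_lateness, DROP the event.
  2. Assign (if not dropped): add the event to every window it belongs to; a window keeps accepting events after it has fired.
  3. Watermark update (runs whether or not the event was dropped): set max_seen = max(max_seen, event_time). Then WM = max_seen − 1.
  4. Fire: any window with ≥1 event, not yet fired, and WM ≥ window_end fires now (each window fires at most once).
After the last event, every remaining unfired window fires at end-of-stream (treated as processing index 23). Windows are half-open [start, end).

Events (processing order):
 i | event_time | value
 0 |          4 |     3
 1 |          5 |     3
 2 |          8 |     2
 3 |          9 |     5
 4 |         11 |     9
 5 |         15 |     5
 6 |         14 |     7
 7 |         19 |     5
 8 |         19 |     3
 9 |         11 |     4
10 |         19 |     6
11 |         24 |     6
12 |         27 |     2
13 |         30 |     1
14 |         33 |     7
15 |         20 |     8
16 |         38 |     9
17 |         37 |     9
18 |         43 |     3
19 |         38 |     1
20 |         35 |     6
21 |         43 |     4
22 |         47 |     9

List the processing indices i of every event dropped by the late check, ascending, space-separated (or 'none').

i=0 t=4 v=3: → [0,8); WM=3
i=1 t=5 v=3: → [0,8); WM=4
i=2 t=8 v=2: → [6,14); WM=7
i=3 t=9 v=5: → [6,14); WM=8; [0,8) fires=3
i=4 t=11 v=9: → [6,14); WM=10
i=5 t=15 v=5: → [12,20); WM=14; [6,14) fires=9
i=6 t=14 v=7: → [12,20); WM=14
i=7 t=19 v=5: → [18,26),[12,20); WM=18
i=8 t=19 v=3: → [18,26),[12,20); WM=18
i=9 t=11 v=4: DROP (t<18-0); WM=18
i=10 t=19 v=6: → [18,26),[12,20); WM=18
i=11 t=24 v=6: → [24,32),[18,26); WM=23; [12,20) fires=7
i=12 t=27 v=2: → [24,32); WM=26; [18,26) fires=6
i=13 t=30 v=1: → [30,38),[24,32); WM=29
i=14 t=33 v=7: → [30,38); WM=32; [24,32) fires=6
i=15 t=20 v=8: DROP (t<32-0); WM=32
i=16 t=38 v=9: → [36,44); WM=37
i=17 t=37 v=9: → [36,44),[30,38); WM=37
i=18 t=43 v=3: → [42,50),[36,44); WM=42; [30,38) fires=9
i=19 t=38 v=1: DROP (t<42-0); WM=42
i=20 t=35 v=6: DROP (t<42-0); WM=42
i=21 t=43 v=4: → [42,50),[36,44); WM=42
i=22 t=47 v=9: → [42,50); WM=46; [36,44) fires=9

9 15 19 20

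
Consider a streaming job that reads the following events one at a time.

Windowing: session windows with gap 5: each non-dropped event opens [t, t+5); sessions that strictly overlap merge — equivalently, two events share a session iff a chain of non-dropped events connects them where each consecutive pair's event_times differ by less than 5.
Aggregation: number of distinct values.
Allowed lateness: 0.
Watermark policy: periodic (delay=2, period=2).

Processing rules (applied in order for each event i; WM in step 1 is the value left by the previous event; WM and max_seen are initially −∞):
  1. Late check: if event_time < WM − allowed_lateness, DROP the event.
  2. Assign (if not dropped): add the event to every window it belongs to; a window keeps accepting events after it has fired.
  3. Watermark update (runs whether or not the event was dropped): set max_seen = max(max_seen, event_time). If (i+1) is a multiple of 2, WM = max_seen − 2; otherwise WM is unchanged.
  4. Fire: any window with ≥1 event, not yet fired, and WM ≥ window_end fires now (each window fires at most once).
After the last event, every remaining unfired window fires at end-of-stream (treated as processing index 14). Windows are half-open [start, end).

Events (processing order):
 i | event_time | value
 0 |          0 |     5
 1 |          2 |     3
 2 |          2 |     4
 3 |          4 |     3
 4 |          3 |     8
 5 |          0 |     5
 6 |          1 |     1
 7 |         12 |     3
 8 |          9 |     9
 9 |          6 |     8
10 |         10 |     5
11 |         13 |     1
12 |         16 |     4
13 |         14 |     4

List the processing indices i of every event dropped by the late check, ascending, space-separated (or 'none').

i=0 t=0 v=5: → [0,5); WM=−∞
i=1 t=2 v=3: → [0,7); WM=0
i=2 t=2 v=4: → [0,7); WM=0
i=3 t=4 v=3: → [0,9); WM=2
i=4 t=3 v=8: → [0,9); WM=2
i=5 t=0 v=5: DROP (t<2-0); WM=2
i=6 t=1 v=1: DROP (t<2-0); WM=2
i=7 t=12 v=3: → [12,17); WM=10
i=8 t=9 v=9: DROP (t<10-0); WM=10
i=9 t=6 v=8: DROP (t<10-0); WM=10
i=10 t=10 v=5: → [10,17); WM=10
i=11 t=13 v=1: → [10,18); WM=11
i=12 t=16 v=4: → [10,21); WM=11
i=13 t=14 v=4: → [10,21); WM=14

5 6 8 9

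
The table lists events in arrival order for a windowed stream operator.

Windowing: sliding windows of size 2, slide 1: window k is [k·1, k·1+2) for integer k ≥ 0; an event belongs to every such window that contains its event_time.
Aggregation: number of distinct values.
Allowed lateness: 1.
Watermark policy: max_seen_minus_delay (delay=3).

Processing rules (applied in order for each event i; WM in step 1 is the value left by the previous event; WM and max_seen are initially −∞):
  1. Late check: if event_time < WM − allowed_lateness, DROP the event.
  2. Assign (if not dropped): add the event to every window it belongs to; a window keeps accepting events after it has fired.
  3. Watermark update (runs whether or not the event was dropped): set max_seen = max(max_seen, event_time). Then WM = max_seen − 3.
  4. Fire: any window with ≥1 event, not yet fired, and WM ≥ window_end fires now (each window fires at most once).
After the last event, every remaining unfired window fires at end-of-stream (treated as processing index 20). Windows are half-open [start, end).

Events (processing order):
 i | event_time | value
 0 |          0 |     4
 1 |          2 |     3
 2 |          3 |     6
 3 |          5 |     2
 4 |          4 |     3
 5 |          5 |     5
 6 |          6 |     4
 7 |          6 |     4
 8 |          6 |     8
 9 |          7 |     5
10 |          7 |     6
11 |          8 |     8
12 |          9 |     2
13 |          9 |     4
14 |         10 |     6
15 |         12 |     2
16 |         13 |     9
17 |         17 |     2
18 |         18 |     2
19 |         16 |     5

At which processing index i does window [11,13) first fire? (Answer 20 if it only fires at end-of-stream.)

17

i=0 t=0 v=4: → [0,2); WM=-3
i=1 t=2 v=3: → [2,4),[1,3); WM=-1
i=2 t=3 v=6: → [3,5),[2,4); WM=0
i=3 t=5 v=2: → [5,7),[4,6); WM=2; [0,2) fires=1
i=4 t=4 v=3: → [4,6),[3,5); WM=2
i=5 t=5 v=5: → [5,7),[4,6); WM=2
i=6 t=6 v=4: → [6,8),[5,7); WM=3; [1,3) fires=1
i=7 t=6 v=4: → [6,8),[5,7); WM=3
i=8 t=6 v=8: → [6,8),[5,7); WM=3
i=9 t=7 v=5: → [7,9),[6,8); WM=4; [2,4) fires=2
i=10 t=7 v=6: → [7,9),[6,8); WM=4
i=11 t=8 v=8: → [8,10),[7,9); WM=5; [3,5) fires=2
i=12 t=9 v=2: → [9,11),[8,10); WM=6; [4,6) fires=3
i=13 t=9 v=4: → [9,11),[8,10); WM=6
i=14 t=10 v=6: → [10,12),[9,11); WM=7; [5,7) fires=4
i=15 t=12 v=2: → [12,14),[11,13); WM=9; [6,8) fires=4 [7,9) fires=3
i=16 t=13 v=9: → [13,15),[12,14); WM=10; [8,10) fires=3
i=17 t=17 v=2: → [17,19),[16,18); WM=14; [9,11) fires=3 [10,12) fires=1 [11,13) fires=1 [12,14) fires=2
i=18 t=18 v=2: → [18,20),[17,19); WM=15; [13,15) fires=1
i=19 t=16 v=5: → [16,18),[15,17); WM=15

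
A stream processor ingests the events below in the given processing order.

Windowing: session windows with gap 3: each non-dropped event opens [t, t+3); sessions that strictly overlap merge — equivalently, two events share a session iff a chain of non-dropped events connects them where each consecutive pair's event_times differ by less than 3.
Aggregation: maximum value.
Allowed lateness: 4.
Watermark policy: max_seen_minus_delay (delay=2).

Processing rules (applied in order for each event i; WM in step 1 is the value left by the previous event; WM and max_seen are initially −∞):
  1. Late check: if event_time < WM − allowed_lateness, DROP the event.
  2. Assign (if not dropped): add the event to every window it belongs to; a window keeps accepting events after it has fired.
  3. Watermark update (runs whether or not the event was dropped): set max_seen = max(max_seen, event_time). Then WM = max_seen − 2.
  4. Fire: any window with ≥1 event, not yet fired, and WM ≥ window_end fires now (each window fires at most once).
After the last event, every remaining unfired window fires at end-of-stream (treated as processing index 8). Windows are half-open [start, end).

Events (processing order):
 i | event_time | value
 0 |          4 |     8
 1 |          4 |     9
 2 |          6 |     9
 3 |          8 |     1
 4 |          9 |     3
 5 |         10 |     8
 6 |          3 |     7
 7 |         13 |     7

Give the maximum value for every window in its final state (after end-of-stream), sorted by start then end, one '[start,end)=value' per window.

i=0 t=4 v=8: → [4,7); WM=2
i=1 t=4 v=9: → [4,7); WM=2
i=2 t=6 v=9: → [4,9); WM=4
i=3 t=8 v=1: → [4,11); WM=6
i=4 t=9 v=3: → [4,12); WM=7
i=5 t=10 v=8: → [4,13); WM=8
i=6 t=3 v=7: DROP (t<8-4); WM=8
i=7 t=13 v=7: → [13,16); WM=11

[4,13)=9 [13,16)=7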